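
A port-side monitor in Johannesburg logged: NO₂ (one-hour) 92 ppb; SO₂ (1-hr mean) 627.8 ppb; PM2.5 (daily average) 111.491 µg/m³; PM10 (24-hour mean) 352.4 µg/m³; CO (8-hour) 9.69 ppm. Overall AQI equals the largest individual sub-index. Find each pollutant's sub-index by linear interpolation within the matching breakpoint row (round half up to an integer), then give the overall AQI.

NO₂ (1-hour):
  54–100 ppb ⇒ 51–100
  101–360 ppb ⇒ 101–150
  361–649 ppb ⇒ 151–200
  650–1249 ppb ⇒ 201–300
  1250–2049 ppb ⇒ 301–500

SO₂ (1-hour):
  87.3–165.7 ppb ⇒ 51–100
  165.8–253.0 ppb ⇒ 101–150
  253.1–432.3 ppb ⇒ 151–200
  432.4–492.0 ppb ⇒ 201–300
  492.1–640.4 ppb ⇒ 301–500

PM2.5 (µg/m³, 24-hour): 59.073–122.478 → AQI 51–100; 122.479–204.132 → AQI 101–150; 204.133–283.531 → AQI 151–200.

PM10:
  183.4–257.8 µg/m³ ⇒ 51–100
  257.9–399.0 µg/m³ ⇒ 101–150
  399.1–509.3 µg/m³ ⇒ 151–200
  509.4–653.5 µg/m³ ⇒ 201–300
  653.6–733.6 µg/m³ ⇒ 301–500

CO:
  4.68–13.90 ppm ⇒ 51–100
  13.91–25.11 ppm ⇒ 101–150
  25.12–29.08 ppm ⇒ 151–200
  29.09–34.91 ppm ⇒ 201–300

483

NO₂: row 54–100 (AQI 51–100). (100−51)·(92−54)/(100−54) + 51 = 49·38/46 + 51 ≈ 91.48 → 91.
SO₂: 627.8 lies in 492.1–640.4, so I_lo=301, I_hi=500, C_lo=492.1, C_hi=640.4.
(500−301)/(640.4−492.1) × (627.8−492.1) + 301 = 199/148.3 × 135.7 + 301 ≈ 483.09 → 483.
PM2.5: 111.491 lies in 59.073–122.478, so I_lo=51, I_hi=100, C_lo=59.073, C_hi=122.478.
(100−51)/(122.478−59.073) × (111.491−59.073) + 51 = 49/63.405 × 52.418 + 51 ≈ 91.51 → 92.
PM10: 352.4 ∈ [257.9, 399.0] ↔ index [101, 150].
101 + (352.4−257.9)·(150−101)/(399.0−257.9) = 101 + 94.5·49/141.1 ≈ 133.82, so AQI = 134.
CO: 9.69 lies in 4.68–13.90, so I_lo=51, I_hi=100, C_lo=4.68, C_hi=13.90.
(100−51)/(13.90−4.68) × (9.69−4.68) + 51 = 49/9.22 × 5.01 + 51 ≈ 77.63 → 78.
Sub-indices: NO₂→91, SO₂→483, PM2.5→92, PM10→134, CO→78. Overall AQI = max = 483; dominant pollutant is SO₂.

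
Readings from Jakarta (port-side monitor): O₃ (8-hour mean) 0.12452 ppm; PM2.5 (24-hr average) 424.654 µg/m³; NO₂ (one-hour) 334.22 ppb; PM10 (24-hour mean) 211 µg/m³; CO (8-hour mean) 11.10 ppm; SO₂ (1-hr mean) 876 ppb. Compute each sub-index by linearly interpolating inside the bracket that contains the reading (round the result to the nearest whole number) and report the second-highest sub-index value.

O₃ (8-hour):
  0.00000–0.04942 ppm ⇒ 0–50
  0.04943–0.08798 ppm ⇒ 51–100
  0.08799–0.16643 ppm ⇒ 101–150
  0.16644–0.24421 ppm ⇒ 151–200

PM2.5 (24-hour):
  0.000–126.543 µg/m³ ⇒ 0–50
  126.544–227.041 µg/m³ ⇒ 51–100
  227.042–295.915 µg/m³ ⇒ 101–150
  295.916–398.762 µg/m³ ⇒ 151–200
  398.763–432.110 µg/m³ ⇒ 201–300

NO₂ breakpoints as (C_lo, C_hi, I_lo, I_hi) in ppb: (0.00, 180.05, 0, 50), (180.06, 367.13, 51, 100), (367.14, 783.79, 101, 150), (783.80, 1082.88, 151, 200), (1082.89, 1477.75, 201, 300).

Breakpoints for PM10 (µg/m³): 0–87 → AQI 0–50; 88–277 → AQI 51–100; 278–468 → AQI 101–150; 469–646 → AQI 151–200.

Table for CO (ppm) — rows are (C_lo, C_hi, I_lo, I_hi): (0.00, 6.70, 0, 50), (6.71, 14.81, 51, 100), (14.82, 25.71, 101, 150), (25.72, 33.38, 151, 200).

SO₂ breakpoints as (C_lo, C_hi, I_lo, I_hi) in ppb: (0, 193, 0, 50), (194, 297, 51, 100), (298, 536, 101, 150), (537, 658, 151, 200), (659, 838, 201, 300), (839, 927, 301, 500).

278

O₃: 0.12452 ∈ [0.08799, 0.16643] ↔ index [101, 150].
101 + (0.12452−0.08799)·(150−101)/(0.16643−0.08799) = 101 + 0.03653·49/0.07844 ≈ 123.82, so AQI = 124.
PM2.5 424.654: bracket 398.763–432.110 → index 201–300; slope 99/33.347, offset 25.891.
AQI = 201 + 99/33.347·25.891 ≈ 277.86 ⇒ 278.
NO₂ 334.22: bracket 180.06–367.13 → index 51–100; slope 49/187.07, offset 154.16.
AQI = 51 + 49/187.07·154.16 ≈ 91.38 ⇒ 91.
PM10: 211 lies in 88–277, so I_lo=51, I_hi=100, C_lo=88, C_hi=277.
(100−51)/(277−88) × (211−88) + 51 = 49/189 × 123 + 51 ≈ 82.89 → 83.
CO 11.10: bracket 6.71–14.81 → index 51–100; slope 49/8.10, offset 4.39.
AQI = 51 + 49/8.10·4.39 ≈ 77.56 ⇒ 78.
SO₂ 876: bracket 839–927 → index 301–500; slope 199/88, offset 37.
AQI = 301 + 199/88·37 ≈ 384.67 ⇒ 385.
Sub-indices: O₃→124, PM2.5→278, NO₂→91, PM10→83, CO→78, SO₂→385. Ranked high→low: 385, 278, 124, 91, 83, 78. Second-highest sub-index = 278.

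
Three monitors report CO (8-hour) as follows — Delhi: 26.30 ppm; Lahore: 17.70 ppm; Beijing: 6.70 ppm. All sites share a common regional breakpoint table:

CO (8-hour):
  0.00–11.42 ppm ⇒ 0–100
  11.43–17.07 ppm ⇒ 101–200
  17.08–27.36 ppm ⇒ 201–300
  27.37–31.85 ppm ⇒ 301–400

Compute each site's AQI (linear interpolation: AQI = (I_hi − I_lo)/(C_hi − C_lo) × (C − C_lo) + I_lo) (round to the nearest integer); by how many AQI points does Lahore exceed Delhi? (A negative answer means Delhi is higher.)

-83

Delhi: 26.30 ∈ [17.08, 27.36] ↔ index [201, 300].
201 + (26.30−17.08)·(300−201)/(27.36−17.08) = 201 + 9.22·99/10.28 ≈ 289.79, so AQI = 290.
Lahore: 17.70 lies in 17.08–27.36, so I_lo=201, I_hi=300, C_lo=17.08, C_hi=27.36.
(300−201)/(27.36−17.08) × (17.70−17.08) + 201 = 99/10.28 × 0.62 + 201 ≈ 206.97 → 207.
Beijing 6.70: bracket 0.00–11.42 → index 0–100; slope 100/11.42, offset 6.70.
AQI = 0 + 100/11.42·6.70 ≈ 58.67 ⇒ 59.
AQIs: Delhi=290, Lahore=207, Beijing=59. Lahore (207) − Delhi (290) = -83.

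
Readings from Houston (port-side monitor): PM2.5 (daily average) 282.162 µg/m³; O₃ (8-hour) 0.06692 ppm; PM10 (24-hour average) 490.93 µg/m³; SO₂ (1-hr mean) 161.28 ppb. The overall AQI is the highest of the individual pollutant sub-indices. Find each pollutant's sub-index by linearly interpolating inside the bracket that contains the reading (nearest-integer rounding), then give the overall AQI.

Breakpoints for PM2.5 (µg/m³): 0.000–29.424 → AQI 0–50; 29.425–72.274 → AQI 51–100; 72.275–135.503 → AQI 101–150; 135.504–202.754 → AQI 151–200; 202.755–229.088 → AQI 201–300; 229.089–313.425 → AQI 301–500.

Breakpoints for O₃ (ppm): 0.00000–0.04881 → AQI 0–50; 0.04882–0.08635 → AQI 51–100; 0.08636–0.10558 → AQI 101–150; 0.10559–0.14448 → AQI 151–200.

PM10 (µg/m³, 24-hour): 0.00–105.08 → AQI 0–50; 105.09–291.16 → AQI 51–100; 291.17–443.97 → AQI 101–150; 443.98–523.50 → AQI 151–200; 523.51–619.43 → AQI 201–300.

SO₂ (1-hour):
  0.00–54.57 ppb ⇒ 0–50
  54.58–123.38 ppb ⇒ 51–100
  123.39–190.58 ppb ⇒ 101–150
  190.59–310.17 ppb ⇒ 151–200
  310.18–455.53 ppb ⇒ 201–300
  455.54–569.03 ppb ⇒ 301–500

426

PM2.5 282.162: bracket 229.089–313.425 → index 301–500; slope 199/84.336, offset 53.073.
AQI = 301 + 199/84.336·53.073 ≈ 426.23 ⇒ 426.
O₃: 0.06692 ∈ [0.04882, 0.08635] ↔ index [51, 100].
51 + (0.06692−0.04882)·(100−51)/(0.08635−0.04882) = 51 + 0.01810·49/0.03753 ≈ 74.63, so AQI = 75.
PM10: 490.93 lies in 443.98–523.50, so I_lo=151, I_hi=200, C_lo=443.98, C_hi=523.50.
(200−151)/(523.50−443.98) × (490.93−443.98) + 151 = 49/79.52 × 46.95 + 151 ≈ 179.93 → 180.
SO₂ 161.28: bracket 123.39–190.58 → index 101–150; slope 49/67.19, offset 37.89.
AQI = 101 + 49/67.19·37.89 ≈ 128.63 ⇒ 129.
Sub-indices: PM2.5→426, O₃→75, PM10→180, SO₂→129. Overall AQI = max = 426; dominant pollutant is PM2.5.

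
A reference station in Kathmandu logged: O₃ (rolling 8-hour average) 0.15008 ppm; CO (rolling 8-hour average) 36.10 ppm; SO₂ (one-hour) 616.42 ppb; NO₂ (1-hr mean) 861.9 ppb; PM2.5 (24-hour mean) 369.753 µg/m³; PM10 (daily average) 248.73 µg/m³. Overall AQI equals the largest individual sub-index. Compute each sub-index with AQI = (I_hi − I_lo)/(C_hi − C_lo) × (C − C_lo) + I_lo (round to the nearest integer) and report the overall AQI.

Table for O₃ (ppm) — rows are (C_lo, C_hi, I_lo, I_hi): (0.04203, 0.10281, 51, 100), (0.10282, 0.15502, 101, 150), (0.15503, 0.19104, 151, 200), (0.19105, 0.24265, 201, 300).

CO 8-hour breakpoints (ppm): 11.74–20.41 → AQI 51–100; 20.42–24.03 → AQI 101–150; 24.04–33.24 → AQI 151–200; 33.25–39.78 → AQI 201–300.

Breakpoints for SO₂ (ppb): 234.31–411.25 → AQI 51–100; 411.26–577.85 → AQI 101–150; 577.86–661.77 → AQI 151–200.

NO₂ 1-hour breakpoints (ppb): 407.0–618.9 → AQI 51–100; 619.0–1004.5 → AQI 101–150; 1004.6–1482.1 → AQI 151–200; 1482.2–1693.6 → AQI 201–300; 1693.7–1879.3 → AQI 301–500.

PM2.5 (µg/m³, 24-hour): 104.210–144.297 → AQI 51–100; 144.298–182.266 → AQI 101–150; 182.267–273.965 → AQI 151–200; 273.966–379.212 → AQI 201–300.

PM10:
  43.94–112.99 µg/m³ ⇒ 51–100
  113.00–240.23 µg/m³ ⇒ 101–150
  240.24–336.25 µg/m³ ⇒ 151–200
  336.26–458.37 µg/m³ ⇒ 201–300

O₃ 0.15008: bracket 0.10282–0.15502 → index 101–150; slope 49/0.05220, offset 0.04726.
AQI = 101 + 49/0.05220·0.04726 ≈ 145.36 ⇒ 145.
CO: 36.10 lies in 33.25–39.78, so I_lo=201, I_hi=300, C_lo=33.25, C_hi=39.78.
(300−201)/(39.78−33.25) × (36.10−33.25) + 201 = 99/6.53 × 2.85 + 201 ≈ 244.21 → 244.
SO₂ 616.42: bracket 577.86–661.77 → index 151–200; slope 49/83.91, offset 38.56.
AQI = 151 + 49/83.91·38.56 ≈ 173.52 ⇒ 174.
NO₂: 861.9 lies in 619.0–1004.5, so I_lo=101, I_hi=150, C_lo=619.0, C_hi=1004.5.
(150−101)/(1004.5−619.0) × (861.9−619.0) + 101 = 49/385.5 × 242.9 + 101 ≈ 131.87 → 132.
PM2.5: 369.753 lies in 273.966–379.212, so I_lo=201, I_hi=300, C_lo=273.966, C_hi=379.212.
(300−201)/(379.212−273.966) × (369.753−273.966) + 201 = 99/105.246 × 95.787 + 201 ≈ 291.10 → 291.
PM10: 248.73 lies in 240.24–336.25, so I_lo=151, I_hi=200, C_lo=240.24, C_hi=336.25.
(200−151)/(336.25−240.24) × (248.73−240.24) + 151 = 49/96.01 × 8.49 + 151 ≈ 155.33 → 155.
Sub-indices: O₃→145, CO→244, SO₂→174, NO₂→132, PM2.5→291, PM10→155. Overall AQI = max = 291; dominant pollutant is PM2.5.
AQI 291: Very Unhealthy.

291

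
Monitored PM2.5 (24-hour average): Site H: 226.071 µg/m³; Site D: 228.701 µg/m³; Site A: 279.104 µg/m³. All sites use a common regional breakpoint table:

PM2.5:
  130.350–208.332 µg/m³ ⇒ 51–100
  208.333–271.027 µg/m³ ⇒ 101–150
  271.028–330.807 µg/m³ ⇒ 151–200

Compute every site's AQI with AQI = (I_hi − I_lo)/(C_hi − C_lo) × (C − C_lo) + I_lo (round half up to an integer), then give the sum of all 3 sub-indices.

390

Site H: 226.071 lies in 208.333–271.027, so I_lo=101, I_hi=150, C_lo=208.333, C_hi=271.027.
(150−101)/(271.027−208.333) × (226.071−208.333) + 101 = 49/62.694 × 17.738 + 101 ≈ 114.86 → 115.
Site D: 228.701 ∈ [208.333, 271.027] ↔ index [101, 150].
101 + (228.701−208.333)·(150−101)/(271.027−208.333) = 101 + 20.368·49/62.694 ≈ 116.92, so AQI = 117.
Site A: 279.104 ∈ [271.028, 330.807] ↔ index [151, 200].
151 + (279.104−271.028)·(200−151)/(330.807−271.028) = 151 + 8.076·49/59.779 ≈ 157.62, so AQI = 158.
AQIs: Site H=115, Site D=117, Site A=158. Sum = 115 + 117 + 158 = 390.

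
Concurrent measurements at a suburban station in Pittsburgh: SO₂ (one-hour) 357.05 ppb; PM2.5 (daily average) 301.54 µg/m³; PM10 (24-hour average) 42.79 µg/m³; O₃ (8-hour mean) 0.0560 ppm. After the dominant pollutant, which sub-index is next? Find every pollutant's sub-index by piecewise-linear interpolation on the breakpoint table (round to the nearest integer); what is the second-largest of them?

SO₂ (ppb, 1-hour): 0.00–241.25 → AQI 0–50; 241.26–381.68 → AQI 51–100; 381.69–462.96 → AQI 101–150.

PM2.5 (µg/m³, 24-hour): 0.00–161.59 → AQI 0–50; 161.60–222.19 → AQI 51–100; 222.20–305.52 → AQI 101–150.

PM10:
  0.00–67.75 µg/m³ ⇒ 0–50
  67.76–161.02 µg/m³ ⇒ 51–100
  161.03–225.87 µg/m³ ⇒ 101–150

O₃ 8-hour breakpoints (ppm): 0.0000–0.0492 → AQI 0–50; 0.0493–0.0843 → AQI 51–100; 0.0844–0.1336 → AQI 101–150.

91

SO₂ 357.05: bracket 241.26–381.68 → index 51–100; slope 49/140.42, offset 115.79.
AQI = 51 + 49/140.42·115.79 ≈ 91.41 ⇒ 91.
PM2.5: 301.54 lies in 222.20–305.52, so I_lo=101, I_hi=150, C_lo=222.20, C_hi=305.52.
(150−101)/(305.52−222.20) × (301.54−222.20) + 101 = 49/83.32 × 79.34 + 101 ≈ 147.66 → 148.
PM10: 42.79 lies in 0.00–67.75, so I_lo=0, I_hi=50, C_lo=0.00, C_hi=67.75.
(50−0)/(67.75−0.00) × (42.79−0.00) + 0 = 50/67.75 × 42.79 + 0 ≈ 31.58 → 32.
O₃ 0.0560: bracket 0.0493–0.0843 → index 51–100; slope 49/0.0350, offset 0.0067.
AQI = 51 + 49/0.0350·0.0067 ≈ 60.38 ⇒ 60.
Sub-indices: SO₂→91, PM2.5→148, PM10→32, O₃→60. Ranked high→low: 148, 91, 60, 32. Second-highest sub-index = 91.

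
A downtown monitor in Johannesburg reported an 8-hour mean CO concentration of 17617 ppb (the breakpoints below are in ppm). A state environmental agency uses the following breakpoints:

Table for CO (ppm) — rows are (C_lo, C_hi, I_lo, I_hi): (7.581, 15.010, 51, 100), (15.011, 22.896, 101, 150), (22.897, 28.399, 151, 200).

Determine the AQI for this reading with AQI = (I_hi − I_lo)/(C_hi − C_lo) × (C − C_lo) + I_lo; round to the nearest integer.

Convert: 17617 ppb = 17.617 ppm.
CO: 17.617 ∈ [15.011, 22.896] ↔ index [101, 150].
101 + (17.617−15.011)·(150−101)/(22.896−15.011) = 101 + 2.606·49/7.885 ≈ 117.19, so AQI = 117.

117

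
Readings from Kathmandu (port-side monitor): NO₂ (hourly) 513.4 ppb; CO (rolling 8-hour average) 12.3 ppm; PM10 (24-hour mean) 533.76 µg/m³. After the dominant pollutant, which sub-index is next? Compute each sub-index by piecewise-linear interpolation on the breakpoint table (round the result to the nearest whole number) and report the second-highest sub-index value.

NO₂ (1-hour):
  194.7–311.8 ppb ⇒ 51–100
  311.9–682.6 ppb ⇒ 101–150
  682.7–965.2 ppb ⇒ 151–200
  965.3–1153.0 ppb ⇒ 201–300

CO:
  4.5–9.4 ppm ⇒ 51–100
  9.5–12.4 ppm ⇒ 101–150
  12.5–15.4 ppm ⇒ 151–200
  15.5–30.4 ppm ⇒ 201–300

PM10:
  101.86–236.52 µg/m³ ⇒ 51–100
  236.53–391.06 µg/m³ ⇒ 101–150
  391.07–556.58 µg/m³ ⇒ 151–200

NO₂: 513.4 lies in 311.9–682.6, so I_lo=101, I_hi=150, C_lo=311.9, C_hi=682.6.
(150−101)/(682.6−311.9) × (513.4−311.9) + 101 = 49/370.7 × 201.5 + 101 ≈ 127.63 → 128.
CO: row 9.5–12.4 (AQI 101–150). (150−101)·(12.3−9.5)/(12.4−9.5) + 101 = 49·2.8/2.9 + 101 ≈ 148.31 → 148.
PM10 533.76: bracket 391.07–556.58 → index 151–200; slope 49/165.51, offset 142.69.
AQI = 151 + 49/165.51·142.69 ≈ 193.24 ⇒ 193.
Sub-indices: NO₂→128, CO→148, PM10→193. Ranked high→low: 193, 148, 128. Second-highest sub-index = 148.

148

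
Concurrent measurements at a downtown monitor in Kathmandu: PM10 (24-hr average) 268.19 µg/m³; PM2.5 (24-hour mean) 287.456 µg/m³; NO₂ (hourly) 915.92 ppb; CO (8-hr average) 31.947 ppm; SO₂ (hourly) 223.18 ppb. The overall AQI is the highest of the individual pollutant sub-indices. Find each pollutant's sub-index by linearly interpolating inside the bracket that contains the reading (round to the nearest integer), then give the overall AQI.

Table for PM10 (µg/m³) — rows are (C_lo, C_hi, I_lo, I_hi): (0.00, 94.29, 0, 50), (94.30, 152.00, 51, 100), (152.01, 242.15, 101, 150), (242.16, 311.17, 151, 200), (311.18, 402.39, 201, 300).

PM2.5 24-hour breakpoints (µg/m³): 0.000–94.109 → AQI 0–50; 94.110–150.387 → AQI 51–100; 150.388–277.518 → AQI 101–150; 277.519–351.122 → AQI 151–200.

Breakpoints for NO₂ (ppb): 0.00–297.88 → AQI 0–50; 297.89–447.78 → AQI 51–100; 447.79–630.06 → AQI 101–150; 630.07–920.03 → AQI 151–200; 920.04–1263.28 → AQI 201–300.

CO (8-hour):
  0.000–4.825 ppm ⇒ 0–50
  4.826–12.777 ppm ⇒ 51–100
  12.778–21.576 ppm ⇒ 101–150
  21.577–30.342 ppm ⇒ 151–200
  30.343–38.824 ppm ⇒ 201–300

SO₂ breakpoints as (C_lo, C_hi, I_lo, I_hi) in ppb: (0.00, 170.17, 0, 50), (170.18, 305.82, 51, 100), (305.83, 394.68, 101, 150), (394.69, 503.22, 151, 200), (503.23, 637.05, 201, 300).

220

PM10: row 242.16–311.17 (AQI 151–200). (200−151)·(268.19−242.16)/(311.17−242.16) + 151 = 49·26.03/69.01 + 151 ≈ 169.48 → 169.
PM2.5 287.456: bracket 277.519–351.122 → index 151–200; slope 49/73.603, offset 9.937.
AQI = 151 + 49/73.603·9.937 ≈ 157.62 ⇒ 158.
NO₂ 915.92: bracket 630.07–920.03 → index 151–200; slope 49/289.96, offset 285.85.
AQI = 151 + 49/289.96·285.85 ≈ 199.31 ⇒ 199.
CO: row 30.343–38.824 (AQI 201–300). (300−201)·(31.947−30.343)/(38.824−30.343) + 201 = 99·1.604/8.481 + 201 ≈ 219.72 → 220.
SO₂: 223.18 ∈ [170.18, 305.82] ↔ index [51, 100].
51 + (223.18−170.18)·(100−51)/(305.82−170.18) = 51 + 53.00·49/135.64 ≈ 70.15, so AQI = 70.
Sub-indices: PM10→169, PM2.5→158, NO₂→199, CO→220, SO₂→70. Overall AQI = max = 220; dominant pollutant is CO.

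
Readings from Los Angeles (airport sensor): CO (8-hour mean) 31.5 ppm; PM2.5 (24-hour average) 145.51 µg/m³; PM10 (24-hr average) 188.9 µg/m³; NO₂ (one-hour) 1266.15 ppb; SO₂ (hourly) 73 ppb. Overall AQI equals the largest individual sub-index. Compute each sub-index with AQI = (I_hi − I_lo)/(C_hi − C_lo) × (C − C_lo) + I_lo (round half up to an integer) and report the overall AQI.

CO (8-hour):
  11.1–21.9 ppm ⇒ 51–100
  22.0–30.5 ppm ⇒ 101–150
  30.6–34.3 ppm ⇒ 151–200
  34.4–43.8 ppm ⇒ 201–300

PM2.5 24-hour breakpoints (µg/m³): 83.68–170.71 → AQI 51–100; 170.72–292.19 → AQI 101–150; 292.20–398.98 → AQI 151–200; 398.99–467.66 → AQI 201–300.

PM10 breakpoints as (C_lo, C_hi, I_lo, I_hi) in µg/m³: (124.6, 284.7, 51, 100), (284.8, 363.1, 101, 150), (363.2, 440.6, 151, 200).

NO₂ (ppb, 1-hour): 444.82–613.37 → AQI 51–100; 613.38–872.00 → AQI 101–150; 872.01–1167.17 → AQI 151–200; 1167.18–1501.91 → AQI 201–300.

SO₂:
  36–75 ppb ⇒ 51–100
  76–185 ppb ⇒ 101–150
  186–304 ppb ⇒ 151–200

CO: 31.5 lies in 30.6–34.3, so I_lo=151, I_hi=200, C_lo=30.6, C_hi=34.3.
(200−151)/(34.3−30.6) × (31.5−30.6) + 151 = 49/3.7 × 0.9 + 151 ≈ 162.92 → 163.
PM2.5: 145.51 ∈ [83.68, 170.71] ↔ index [51, 100].
51 + (145.51−83.68)·(100−51)/(170.71−83.68) = 51 + 61.83·49/87.03 ≈ 85.81, so AQI = 86.
PM10 188.9: bracket 124.6–284.7 → index 51–100; slope 49/160.1, offset 64.3.
AQI = 51 + 49/160.1·64.3 ≈ 70.68 ⇒ 71.
NO₂ 1266.15: bracket 1167.18–1501.91 → index 201–300; slope 99/334.73, offset 98.97.
AQI = 201 + 99/334.73·98.97 ≈ 230.27 ⇒ 230.
SO₂: 73 ∈ [36, 75] ↔ index [51, 100].
51 + (73−36)·(100−51)/(75−36) = 51 + 37·49/39 ≈ 97.49, so AQI = 97.
Sub-indices: CO→163, PM2.5→86, PM10→71, NO₂→230, SO₂→97. Overall AQI = max = 230; dominant pollutant is NO₂.

230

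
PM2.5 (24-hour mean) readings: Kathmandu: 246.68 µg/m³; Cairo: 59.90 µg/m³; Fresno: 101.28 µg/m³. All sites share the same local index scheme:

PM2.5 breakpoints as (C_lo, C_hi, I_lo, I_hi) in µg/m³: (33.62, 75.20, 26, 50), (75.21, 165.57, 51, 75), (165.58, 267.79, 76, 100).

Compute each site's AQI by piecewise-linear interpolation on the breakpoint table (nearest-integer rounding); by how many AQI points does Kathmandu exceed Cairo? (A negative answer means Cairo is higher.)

Kathmandu: row 165.58–267.79 (AQI 76–100). (100−76)·(246.68−165.58)/(267.79−165.58) + 76 = 24·81.10/102.21 + 76 ≈ 95.04 → 95.
Cairo 59.90: bracket 33.62–75.20 → index 26–50; slope 24/41.58, offset 26.28.
AQI = 26 + 24/41.58·26.28 ≈ 41.17 ⇒ 41.
Fresno: 101.28 ∈ [75.21, 165.57] ↔ index [51, 75].
51 + (101.28−75.21)·(75−51)/(165.57−75.21) = 51 + 26.07·24/90.36 ≈ 57.92, so AQI = 58.
AQIs: Kathmandu=95, Cairo=41, Fresno=58. Kathmandu (95) − Cairo (41) = 54.

54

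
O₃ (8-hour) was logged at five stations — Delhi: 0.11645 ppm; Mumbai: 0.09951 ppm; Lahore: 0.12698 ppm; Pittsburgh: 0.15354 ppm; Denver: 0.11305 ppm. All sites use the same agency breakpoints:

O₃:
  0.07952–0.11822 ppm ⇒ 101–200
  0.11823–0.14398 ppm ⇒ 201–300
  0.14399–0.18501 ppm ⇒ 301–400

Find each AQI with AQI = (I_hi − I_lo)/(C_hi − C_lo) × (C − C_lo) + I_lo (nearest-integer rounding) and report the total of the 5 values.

Delhi: 0.11645 lies in 0.07952–0.11822, so I_lo=101, I_hi=200, C_lo=0.07952, C_hi=0.11822.
(200−101)/(0.11822−0.07952) × (0.11645−0.07952) + 101 = 99/0.03870 × 0.03693 + 101 ≈ 195.47 → 195.
Mumbai: row 0.07952–0.11822 (AQI 101–200). (200−101)·(0.09951−0.07952)/(0.11822−0.07952) + 101 = 99·0.01999/0.03870 + 101 ≈ 152.14 → 152.
Lahore 0.12698: bracket 0.11823–0.14398 → index 201–300; slope 99/0.02575, offset 0.00875.
AQI = 201 + 99/0.02575·0.00875 ≈ 234.64 ⇒ 235.
Pittsburgh: row 0.14399–0.18501 (AQI 301–400). (400−301)·(0.15354−0.14399)/(0.18501−0.14399) + 301 = 99·0.00955/0.04102 + 301 ≈ 324.05 → 324.
Denver: 0.11305 lies in 0.07952–0.11822, so I_lo=101, I_hi=200, C_lo=0.07952, C_hi=0.11822.
(200−101)/(0.11822−0.07952) × (0.11305−0.07952) + 101 = 99/0.03870 × 0.03353 + 101 ≈ 186.77 → 187.
AQIs: Delhi=195, Mumbai=152, Lahore=235, Pittsburgh=324, Denver=187. Sum = 195 + 152 + 235 + 324 + 187 = 1093.

1093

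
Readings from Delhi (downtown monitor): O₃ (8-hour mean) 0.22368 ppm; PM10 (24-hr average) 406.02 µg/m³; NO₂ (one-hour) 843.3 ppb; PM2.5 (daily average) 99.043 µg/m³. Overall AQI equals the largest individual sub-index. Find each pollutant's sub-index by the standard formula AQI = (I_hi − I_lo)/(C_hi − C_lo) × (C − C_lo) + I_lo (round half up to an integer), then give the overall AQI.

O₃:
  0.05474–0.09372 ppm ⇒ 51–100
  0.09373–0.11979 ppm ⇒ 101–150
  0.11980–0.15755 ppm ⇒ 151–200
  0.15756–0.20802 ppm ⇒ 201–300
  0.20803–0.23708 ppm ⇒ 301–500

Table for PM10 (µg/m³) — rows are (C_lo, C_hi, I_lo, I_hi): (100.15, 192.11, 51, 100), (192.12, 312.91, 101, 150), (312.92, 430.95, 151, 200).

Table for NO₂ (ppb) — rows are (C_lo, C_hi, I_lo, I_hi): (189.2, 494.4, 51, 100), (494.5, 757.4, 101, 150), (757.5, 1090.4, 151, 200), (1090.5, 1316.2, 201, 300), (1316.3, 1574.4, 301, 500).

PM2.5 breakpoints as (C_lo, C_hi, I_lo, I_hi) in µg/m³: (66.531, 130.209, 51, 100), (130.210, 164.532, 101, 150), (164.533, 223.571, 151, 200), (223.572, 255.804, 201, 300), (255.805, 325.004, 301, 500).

408

O₃: 0.22368 ∈ [0.20803, 0.23708] ↔ index [301, 500].
301 + (0.22368−0.20803)·(500−301)/(0.23708−0.20803) = 301 + 0.01565·199/0.02905 ≈ 408.21, so AQI = 408.
PM10: 406.02 ∈ [312.92, 430.95] ↔ index [151, 200].
151 + (406.02−312.92)·(200−151)/(430.95−312.92) = 151 + 93.10·49/118.03 ≈ 189.65, so AQI = 190.
NO₂: row 757.5–1090.4 (AQI 151–200). (200−151)·(843.3−757.5)/(1090.4−757.5) + 151 = 49·85.8/332.9 + 151 ≈ 163.63 → 164.
PM2.5: 99.043 lies in 66.531–130.209, so I_lo=51, I_hi=100, C_lo=66.531, C_hi=130.209.
(100−51)/(130.209−66.531) × (99.043−66.531) + 51 = 49/63.678 × 32.512 + 51 ≈ 76.02 → 76.
Sub-indices: O₃→408, PM10→190, NO₂→164, PM2.5→76. Overall AQI = max = 408; dominant pollutant is O₃.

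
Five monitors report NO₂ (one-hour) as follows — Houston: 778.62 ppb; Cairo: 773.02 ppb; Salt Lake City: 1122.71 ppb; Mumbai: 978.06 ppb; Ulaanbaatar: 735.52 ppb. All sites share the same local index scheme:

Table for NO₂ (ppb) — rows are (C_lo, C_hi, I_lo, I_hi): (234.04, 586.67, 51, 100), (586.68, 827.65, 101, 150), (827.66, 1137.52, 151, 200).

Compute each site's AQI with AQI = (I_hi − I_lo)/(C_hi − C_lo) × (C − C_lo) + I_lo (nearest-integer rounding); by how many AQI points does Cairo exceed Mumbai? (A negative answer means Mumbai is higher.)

Houston: 778.62 lies in 586.68–827.65, so I_lo=101, I_hi=150, C_lo=586.68, C_hi=827.65.
(150−101)/(827.65−586.68) × (778.62−586.68) + 101 = 49/240.97 × 191.94 + 101 ≈ 140.03 → 140.
Cairo: row 586.68–827.65 (AQI 101–150). (150−101)·(773.02−586.68)/(827.65−586.68) + 101 = 49·186.34/240.97 + 101 ≈ 138.89 → 139.
Salt Lake City 1122.71: bracket 827.66–1137.52 → index 151–200; slope 49/309.86, offset 295.05.
AQI = 151 + 49/309.86·295.05 ≈ 197.66 ⇒ 198.
Mumbai: row 827.66–1137.52 (AQI 151–200). (200−151)·(978.06−827.66)/(1137.52−827.66) + 151 = 49·150.40/309.86 + 151 ≈ 174.78 → 175.
Ulaanbaatar: row 586.68–827.65 (AQI 101–150). (150−101)·(735.52−586.68)/(827.65−586.68) + 101 = 49·148.84/240.97 + 101 ≈ 131.27 → 131.
AQIs: Houston=140, Cairo=139, Salt Lake City=198, Mumbai=175, Ulaanbaatar=131. Cairo (139) − Mumbai (175) = -36.

-36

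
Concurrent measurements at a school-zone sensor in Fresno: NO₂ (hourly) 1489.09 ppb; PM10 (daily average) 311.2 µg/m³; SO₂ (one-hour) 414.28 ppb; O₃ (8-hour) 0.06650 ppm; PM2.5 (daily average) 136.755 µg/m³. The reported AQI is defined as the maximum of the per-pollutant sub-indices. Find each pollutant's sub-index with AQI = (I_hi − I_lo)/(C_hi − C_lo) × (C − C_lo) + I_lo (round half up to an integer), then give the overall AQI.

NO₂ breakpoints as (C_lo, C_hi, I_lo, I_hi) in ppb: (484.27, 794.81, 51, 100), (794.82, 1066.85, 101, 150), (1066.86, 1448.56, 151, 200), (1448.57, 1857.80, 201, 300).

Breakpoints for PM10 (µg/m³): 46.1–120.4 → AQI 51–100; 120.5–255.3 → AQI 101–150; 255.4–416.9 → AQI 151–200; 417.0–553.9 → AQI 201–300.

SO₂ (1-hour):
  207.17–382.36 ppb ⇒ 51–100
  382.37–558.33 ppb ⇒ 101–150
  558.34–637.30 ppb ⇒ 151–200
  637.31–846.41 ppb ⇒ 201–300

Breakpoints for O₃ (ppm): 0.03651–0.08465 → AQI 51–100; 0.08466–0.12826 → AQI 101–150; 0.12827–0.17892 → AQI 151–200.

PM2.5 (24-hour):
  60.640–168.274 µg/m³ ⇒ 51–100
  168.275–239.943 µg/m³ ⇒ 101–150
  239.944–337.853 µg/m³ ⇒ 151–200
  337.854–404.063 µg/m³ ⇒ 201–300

NO₂: 1489.09 ∈ [1448.57, 1857.80] ↔ index [201, 300].
201 + (1489.09−1448.57)·(300−201)/(1857.80−1448.57) = 201 + 40.52·99/409.23 ≈ 210.80, so AQI = 211.
PM10: 311.2 ∈ [255.4, 416.9] ↔ index [151, 200].
151 + (311.2−255.4)·(200−151)/(416.9−255.4) = 151 + 55.8·49/161.5 ≈ 167.93, so AQI = 168.
SO₂: 414.28 lies in 382.37–558.33, so I_lo=101, I_hi=150, C_lo=382.37, C_hi=558.33.
(150−101)/(558.33−382.37) × (414.28−382.37) + 101 = 49/175.96 × 31.91 + 101 ≈ 109.89 → 110.
O₃: 0.06650 ∈ [0.03651, 0.08465] ↔ index [51, 100].
51 + (0.06650−0.03651)·(100−51)/(0.08465−0.03651) = 51 + 0.02999·49/0.04814 ≈ 81.53, so AQI = 82.
PM2.5: 136.755 ∈ [60.640, 168.274] ↔ index [51, 100].
51 + (136.755−60.640)·(100−51)/(168.274−60.640) = 51 + 76.115·49/107.634 ≈ 85.65, so AQI = 86.
Sub-indices: NO₂→211, PM10→168, SO₂→110, O₃→82, PM2.5→86. Overall AQI = max = 211; dominant pollutant is NO₂.

211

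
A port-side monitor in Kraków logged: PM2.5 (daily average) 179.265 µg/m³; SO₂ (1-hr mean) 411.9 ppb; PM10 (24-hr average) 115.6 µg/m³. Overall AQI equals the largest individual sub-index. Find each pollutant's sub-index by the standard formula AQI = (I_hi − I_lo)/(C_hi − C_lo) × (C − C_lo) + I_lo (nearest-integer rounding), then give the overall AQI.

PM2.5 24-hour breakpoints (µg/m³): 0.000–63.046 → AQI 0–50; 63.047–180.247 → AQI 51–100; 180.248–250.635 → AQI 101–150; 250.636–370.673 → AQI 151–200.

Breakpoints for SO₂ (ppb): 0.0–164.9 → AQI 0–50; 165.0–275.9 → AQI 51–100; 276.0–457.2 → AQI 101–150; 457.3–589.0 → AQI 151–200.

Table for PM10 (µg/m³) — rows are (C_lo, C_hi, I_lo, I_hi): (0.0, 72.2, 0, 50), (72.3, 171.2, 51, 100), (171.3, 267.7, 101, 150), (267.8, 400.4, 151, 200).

PM2.5 179.265: bracket 63.047–180.247 → index 51–100; slope 49/117.200, offset 116.218.
AQI = 51 + 49/117.200·116.218 ≈ 99.59 ⇒ 100.
SO₂: 411.9 ∈ [276.0, 457.2] ↔ index [101, 150].
101 + (411.9−276.0)·(150−101)/(457.2−276.0) = 101 + 135.9·49/181.2 ≈ 137.75, so AQI = 138.
PM10: 115.6 lies in 72.3–171.2, so I_lo=51, I_hi=100, C_lo=72.3, C_hi=171.2.
(100−51)/(171.2−72.3) × (115.6−72.3) + 51 = 49/98.9 × 43.3 + 51 ≈ 72.45 → 72.
Sub-indices: PM2.5→100, SO₂→138, PM10→72. Overall AQI = max = 138; dominant pollutant is SO₂.

138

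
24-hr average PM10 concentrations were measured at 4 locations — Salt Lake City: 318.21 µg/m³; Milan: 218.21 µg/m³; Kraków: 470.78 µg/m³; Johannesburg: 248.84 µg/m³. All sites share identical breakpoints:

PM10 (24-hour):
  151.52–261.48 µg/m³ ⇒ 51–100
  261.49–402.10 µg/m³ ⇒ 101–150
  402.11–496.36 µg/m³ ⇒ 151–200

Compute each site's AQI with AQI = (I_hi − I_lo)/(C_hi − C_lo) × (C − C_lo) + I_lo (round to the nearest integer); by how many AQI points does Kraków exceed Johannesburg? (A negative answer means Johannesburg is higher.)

93

Salt Lake City 318.21: bracket 261.49–402.10 → index 101–150; slope 49/140.61, offset 56.72.
AQI = 101 + 49/140.61·56.72 ≈ 120.77 ⇒ 121.
Milan 218.21: bracket 151.52–261.48 → index 51–100; slope 49/109.96, offset 66.69.
AQI = 51 + 49/109.96·66.69 ≈ 80.72 ⇒ 81.
Kraków: 470.78 lies in 402.11–496.36, so I_lo=151, I_hi=200, C_lo=402.11, C_hi=496.36.
(200−151)/(496.36−402.11) × (470.78−402.11) + 151 = 49/94.25 × 68.67 + 151 ≈ 186.70 → 187.
Johannesburg: 248.84 ∈ [151.52, 261.48] ↔ index [51, 100].
51 + (248.84−151.52)·(100−51)/(261.48−151.52) = 51 + 97.32·49/109.96 ≈ 94.37, so AQI = 94.
AQIs: Salt Lake City=121, Milan=81, Kraków=187, Johannesburg=94. Kraków (187) − Johannesburg (94) = 93.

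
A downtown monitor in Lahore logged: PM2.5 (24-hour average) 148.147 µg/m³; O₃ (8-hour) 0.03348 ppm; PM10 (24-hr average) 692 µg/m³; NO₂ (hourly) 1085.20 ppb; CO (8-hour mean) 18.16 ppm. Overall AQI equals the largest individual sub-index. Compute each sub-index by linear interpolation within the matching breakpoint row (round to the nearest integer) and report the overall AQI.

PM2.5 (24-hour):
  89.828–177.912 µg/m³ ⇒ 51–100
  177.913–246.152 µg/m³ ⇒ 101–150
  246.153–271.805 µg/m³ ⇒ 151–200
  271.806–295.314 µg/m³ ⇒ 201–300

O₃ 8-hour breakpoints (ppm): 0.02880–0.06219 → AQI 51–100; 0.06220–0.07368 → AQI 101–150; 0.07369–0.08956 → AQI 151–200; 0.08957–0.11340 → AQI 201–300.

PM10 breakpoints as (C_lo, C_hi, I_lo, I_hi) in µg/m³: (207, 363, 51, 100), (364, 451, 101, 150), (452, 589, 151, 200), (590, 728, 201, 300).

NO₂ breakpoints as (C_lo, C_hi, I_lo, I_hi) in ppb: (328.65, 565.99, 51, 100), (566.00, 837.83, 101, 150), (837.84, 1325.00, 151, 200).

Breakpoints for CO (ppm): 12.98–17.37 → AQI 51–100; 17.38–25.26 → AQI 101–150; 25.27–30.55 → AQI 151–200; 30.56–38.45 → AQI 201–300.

PM2.5: 148.147 lies in 89.828–177.912, so I_lo=51, I_hi=100, C_lo=89.828, C_hi=177.912.
(100−51)/(177.912−89.828) × (148.147−89.828) + 51 = 49/88.084 × 58.319 + 51 ≈ 83.44 → 83.
O₃: 0.03348 lies in 0.02880–0.06219, so I_lo=51, I_hi=100, C_lo=0.02880, C_hi=0.06219.
(100−51)/(0.06219−0.02880) × (0.03348−0.02880) + 51 = 49/0.03339 × 0.00468 + 51 ≈ 57.87 → 58.
PM10: 692 lies in 590–728, so I_lo=201, I_hi=300, C_lo=590, C_hi=728.
(300−201)/(728−590) × (692−590) + 201 = 99/138 × 102 + 201 ≈ 274.17 → 274.
NO₂: 1085.20 ∈ [837.84, 1325.00] ↔ index [151, 200].
151 + (1085.20−837.84)·(200−151)/(1325.00−837.84) = 151 + 247.36·49/487.16 ≈ 175.88, so AQI = 176.
CO: 18.16 ∈ [17.38, 25.26] ↔ index [101, 150].
101 + (18.16−17.38)·(150−101)/(25.26−17.38) = 101 + 0.78·49/7.88 ≈ 105.85, so AQI = 106.
Sub-indices: PM2.5→83, O₃→58, PM10→274, NO₂→176, CO→106. Overall AQI = max = 274; dominant pollutant is PM10.

274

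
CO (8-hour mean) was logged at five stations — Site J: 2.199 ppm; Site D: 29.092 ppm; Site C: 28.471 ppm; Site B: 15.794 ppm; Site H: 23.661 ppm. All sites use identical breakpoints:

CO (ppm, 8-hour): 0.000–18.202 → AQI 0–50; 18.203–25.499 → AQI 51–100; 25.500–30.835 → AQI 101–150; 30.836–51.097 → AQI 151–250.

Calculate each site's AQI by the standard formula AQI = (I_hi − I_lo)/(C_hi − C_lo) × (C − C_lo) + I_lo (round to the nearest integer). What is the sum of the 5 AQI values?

Site J: row 0.000–18.202 (AQI 0–50). (50−0)·(2.199−0.000)/(18.202−0.000) + 0 = 50·2.199/18.202 + 0 ≈ 6.04 → 6.
Site D: row 25.500–30.835 (AQI 101–150). (150−101)·(29.092−25.500)/(30.835−25.500) + 101 = 49·3.592/5.335 + 101 ≈ 133.99 → 134.
Site C: 28.471 lies in 25.500–30.835, so I_lo=101, I_hi=150, C_lo=25.500, C_hi=30.835.
(150−101)/(30.835−25.500) × (28.471−25.500) + 101 = 49/5.335 × 2.971 + 101 ≈ 128.29 → 128.
Site B: 15.794 ∈ [0.000, 18.202] ↔ index [0, 50].
0 + (15.794−0.000)·(50−0)/(18.202−0.000) = 0 + 15.794·50/18.202 ≈ 43.39, so AQI = 43.
Site H 23.661: bracket 18.203–25.499 → index 51–100; slope 49/7.296, offset 5.458.
AQI = 51 + 49/7.296·5.458 ≈ 87.66 ⇒ 88.
AQIs: Site J=6, Site D=134, Site C=128, Site B=43, Site H=88. Sum = 6 + 134 + 128 + 43 + 88 = 399.

399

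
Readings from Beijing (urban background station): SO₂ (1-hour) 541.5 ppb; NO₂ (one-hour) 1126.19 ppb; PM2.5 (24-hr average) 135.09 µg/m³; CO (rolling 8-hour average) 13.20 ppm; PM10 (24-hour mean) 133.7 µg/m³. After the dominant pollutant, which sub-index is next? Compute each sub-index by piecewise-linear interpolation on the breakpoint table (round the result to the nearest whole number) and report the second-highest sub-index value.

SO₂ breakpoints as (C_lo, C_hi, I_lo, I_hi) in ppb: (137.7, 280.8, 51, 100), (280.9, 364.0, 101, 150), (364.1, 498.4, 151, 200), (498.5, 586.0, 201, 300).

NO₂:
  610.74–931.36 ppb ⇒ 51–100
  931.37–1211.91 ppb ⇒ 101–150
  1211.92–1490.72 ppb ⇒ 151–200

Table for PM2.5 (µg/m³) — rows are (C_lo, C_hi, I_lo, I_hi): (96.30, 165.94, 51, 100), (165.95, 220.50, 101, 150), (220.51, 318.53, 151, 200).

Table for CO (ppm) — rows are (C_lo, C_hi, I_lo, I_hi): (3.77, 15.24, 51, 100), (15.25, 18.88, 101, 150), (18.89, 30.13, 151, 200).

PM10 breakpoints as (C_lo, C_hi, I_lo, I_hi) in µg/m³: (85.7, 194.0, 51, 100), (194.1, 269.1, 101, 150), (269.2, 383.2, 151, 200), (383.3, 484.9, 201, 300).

SO₂: 541.5 lies in 498.5–586.0, so I_lo=201, I_hi=300, C_lo=498.5, C_hi=586.0.
(300−201)/(586.0−498.5) × (541.5−498.5) + 201 = 99/87.5 × 43.0 + 201 ≈ 249.65 → 250.
NO₂ 1126.19: bracket 931.37–1211.91 → index 101–150; slope 49/280.54, offset 194.82.
AQI = 101 + 49/280.54·194.82 ≈ 135.03 ⇒ 135.
PM2.5 135.09: bracket 96.30–165.94 → index 51–100; slope 49/69.64, offset 38.79.
AQI = 51 + 49/69.64·38.79 ≈ 78.29 ⇒ 78.
CO: 13.20 lies in 3.77–15.24, so I_lo=51, I_hi=100, C_lo=3.77, C_hi=15.24.
(100−51)/(15.24−3.77) × (13.20−3.77) + 51 = 49/11.47 × 9.43 + 51 ≈ 91.29 → 91.
PM10 133.7: bracket 85.7–194.0 → index 51–100; slope 49/108.3, offset 48.0.
AQI = 51 + 49/108.3·48.0 ≈ 72.72 ⇒ 73.
Sub-indices: SO₂→250, NO₂→135, PM2.5→78, CO→91, PM10→73. Ranked high→low: 250, 135, 91, 78, 73. Second-highest sub-index = 135.

135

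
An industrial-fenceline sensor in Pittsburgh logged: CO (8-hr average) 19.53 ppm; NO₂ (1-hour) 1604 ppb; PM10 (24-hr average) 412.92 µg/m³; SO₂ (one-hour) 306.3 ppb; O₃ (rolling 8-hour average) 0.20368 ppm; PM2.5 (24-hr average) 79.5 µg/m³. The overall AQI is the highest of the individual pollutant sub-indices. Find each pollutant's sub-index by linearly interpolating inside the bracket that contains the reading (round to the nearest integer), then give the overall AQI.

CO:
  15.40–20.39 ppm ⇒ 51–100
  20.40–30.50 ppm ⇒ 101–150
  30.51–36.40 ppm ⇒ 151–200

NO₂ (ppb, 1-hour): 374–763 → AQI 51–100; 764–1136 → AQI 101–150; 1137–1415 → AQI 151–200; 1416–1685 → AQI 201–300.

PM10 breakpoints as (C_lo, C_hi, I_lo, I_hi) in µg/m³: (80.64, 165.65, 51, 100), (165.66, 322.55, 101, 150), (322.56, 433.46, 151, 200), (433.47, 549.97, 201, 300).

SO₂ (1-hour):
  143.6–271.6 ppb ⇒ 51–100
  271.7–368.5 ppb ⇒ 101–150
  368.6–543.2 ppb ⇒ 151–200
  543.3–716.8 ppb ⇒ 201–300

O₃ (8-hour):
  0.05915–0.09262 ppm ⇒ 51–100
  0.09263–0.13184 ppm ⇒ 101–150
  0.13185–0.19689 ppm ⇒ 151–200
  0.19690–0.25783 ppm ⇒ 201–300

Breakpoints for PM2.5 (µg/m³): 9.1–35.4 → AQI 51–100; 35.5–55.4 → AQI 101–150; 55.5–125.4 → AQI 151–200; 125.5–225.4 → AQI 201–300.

270

CO: 19.53 ∈ [15.40, 20.39] ↔ index [51, 100].
51 + (19.53−15.40)·(100−51)/(20.39−15.40) = 51 + 4.13·49/4.99 ≈ 91.56, so AQI = 92.
NO₂ 1604: bracket 1416–1685 → index 201–300; slope 99/269, offset 188.
AQI = 201 + 99/269·188 ≈ 270.19 ⇒ 270.
PM10: 412.92 lies in 322.56–433.46, so I_lo=151, I_hi=200, C_lo=322.56, C_hi=433.46.
(200−151)/(433.46−322.56) × (412.92−322.56) + 151 = 49/110.90 × 90.36 + 151 ≈ 190.92 → 191.
SO₂: 306.3 ∈ [271.7, 368.5] ↔ index [101, 150].
101 + (306.3−271.7)·(150−101)/(368.5−271.7) = 101 + 34.6·49/96.8 ≈ 118.51, so AQI = 119.
O₃: 0.20368 ∈ [0.19690, 0.25783] ↔ index [201, 300].
201 + (0.20368−0.19690)·(300−201)/(0.25783−0.19690) = 201 + 0.00678·99/0.06093 ≈ 212.02, so AQI = 212.
PM2.5: 79.5 lies in 55.5–125.4, so I_lo=151, I_hi=200, C_lo=55.5, C_hi=125.4.
(200−151)/(125.4−55.5) × (79.5−55.5) + 151 = 49/69.9 × 24.0 + 151 ≈ 167.82 → 168.
Sub-indices: CO→92, NO₂→270, PM10→191, SO₂→119, O₃→212, PM2.5→168. Overall AQI = max = 270; dominant pollutant is NO₂.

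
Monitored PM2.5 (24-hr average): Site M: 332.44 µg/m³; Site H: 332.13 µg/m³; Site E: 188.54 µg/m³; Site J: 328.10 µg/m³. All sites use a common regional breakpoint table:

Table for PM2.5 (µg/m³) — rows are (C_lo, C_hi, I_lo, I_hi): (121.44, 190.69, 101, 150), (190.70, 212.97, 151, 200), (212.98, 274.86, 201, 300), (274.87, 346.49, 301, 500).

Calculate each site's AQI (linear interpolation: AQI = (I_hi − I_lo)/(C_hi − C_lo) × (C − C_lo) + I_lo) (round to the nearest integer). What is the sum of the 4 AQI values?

1518

Site M 332.44: bracket 274.87–346.49 → index 301–500; slope 199/71.62, offset 57.57.
AQI = 301 + 199/71.62·57.57 ≈ 460.96 ⇒ 461.
Site H: 332.13 ∈ [274.87, 346.49] ↔ index [301, 500].
301 + (332.13−274.87)·(500−301)/(346.49−274.87) = 301 + 57.26·199/71.62 ≈ 460.10, so AQI = 460.
Site E 188.54: bracket 121.44–190.69 → index 101–150; slope 49/69.25, offset 67.10.
AQI = 101 + 49/69.25·67.10 ≈ 148.48 ⇒ 148.
Site J: 328.10 ∈ [274.87, 346.49] ↔ index [301, 500].
301 + (328.10−274.87)·(500−301)/(346.49−274.87) = 301 + 53.23·199/71.62 ≈ 448.90, so AQI = 449.
AQIs: Site M=461, Site H=460, Site E=148, Site J=449. Sum = 461 + 460 + 148 + 449 = 1518.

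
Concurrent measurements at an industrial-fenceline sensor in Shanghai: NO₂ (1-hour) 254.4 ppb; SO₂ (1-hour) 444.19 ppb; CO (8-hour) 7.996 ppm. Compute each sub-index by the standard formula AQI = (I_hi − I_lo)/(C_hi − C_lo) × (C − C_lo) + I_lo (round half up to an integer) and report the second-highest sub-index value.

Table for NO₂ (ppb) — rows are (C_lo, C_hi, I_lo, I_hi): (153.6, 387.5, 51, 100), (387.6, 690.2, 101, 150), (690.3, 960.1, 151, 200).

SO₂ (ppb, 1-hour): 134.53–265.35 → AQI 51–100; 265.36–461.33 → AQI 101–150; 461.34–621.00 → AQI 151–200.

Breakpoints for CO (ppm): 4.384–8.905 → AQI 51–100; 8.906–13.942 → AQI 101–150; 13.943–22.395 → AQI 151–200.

90

NO₂ 254.4: bracket 153.6–387.5 → index 51–100; slope 49/233.9, offset 100.8.
AQI = 51 + 49/233.9·100.8 ≈ 72.12 ⇒ 72.
SO₂: 444.19 ∈ [265.36, 461.33] ↔ index [101, 150].
101 + (444.19−265.36)·(150−101)/(461.33−265.36) = 101 + 178.83·49/195.97 ≈ 145.71, so AQI = 146.
CO 7.996: bracket 4.384–8.905 → index 51–100; slope 49/4.521, offset 3.612.
AQI = 51 + 49/4.521·3.612 ≈ 90.15 ⇒ 90.
Sub-indices: NO₂→72, SO₂→146, CO→90. Ranked high→low: 146, 90, 72. Second-highest sub-index = 90.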